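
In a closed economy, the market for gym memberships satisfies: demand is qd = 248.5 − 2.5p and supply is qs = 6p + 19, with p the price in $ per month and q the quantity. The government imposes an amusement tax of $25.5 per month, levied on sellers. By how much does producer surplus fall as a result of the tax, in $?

Before the tax: set 248.5 − 2.5p = 6p + 19 → p* = $27, q* = 181.
With the tax collected from sellers, supply shifts: qs = 6(p − 25.5) + 19.
New equilibrium: consumers pay $45, sellers receive $19.5, q = 136. (Wedge: pb − ps = 25.5.)
ΔPS is the trapezoid between Q = 136 and Q = 181 of height $7.5: ½ · (181 + 136) · 7.5 = $1188.75.

Producer surplus falls by $1188.75.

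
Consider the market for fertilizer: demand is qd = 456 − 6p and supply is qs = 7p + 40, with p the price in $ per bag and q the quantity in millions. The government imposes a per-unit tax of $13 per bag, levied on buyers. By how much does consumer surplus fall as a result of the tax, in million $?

Before the tax: set 456 − 6p = 7p + 40 → p* = $32, q* = 264.
With the tax collected from buyers, demand (in seller-price terms) shifts: qd = 456 − 6(p + 13).
New equilibrium: buyers pay $39, sellers receive $26, q = 222. (Wedge: pb − ps = 13.)
ΔCS is the trapezoid between Q = 222 and Q = 264 of height $7: ½ · (264 + 222) · 7 = $1701.

Consumer surplus falls by $1701 million.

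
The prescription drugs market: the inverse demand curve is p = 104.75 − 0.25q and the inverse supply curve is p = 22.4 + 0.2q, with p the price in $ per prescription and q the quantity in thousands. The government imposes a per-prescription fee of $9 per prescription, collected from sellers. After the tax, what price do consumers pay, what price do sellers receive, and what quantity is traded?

Consumers pay $64; sellers receive $55; quantity = 163.

Inverting to q(p) form: qd = 419 − 4p; qs = 5p − 112.
Without the tax, 419 − 4p = 5p − 112 gives 9p = 531, so p* = $59 and q* = 183.
With the tax collected from sellers, supply shifts: qs = 5(p − 9) − 112.
New equilibrium: consumers pay $64, sellers receive $55, q = 163. (Wedge: pb − ps = 9.)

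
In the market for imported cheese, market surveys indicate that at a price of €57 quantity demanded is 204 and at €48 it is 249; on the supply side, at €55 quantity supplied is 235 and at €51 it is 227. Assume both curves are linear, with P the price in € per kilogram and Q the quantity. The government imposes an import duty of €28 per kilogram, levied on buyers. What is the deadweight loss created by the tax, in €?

Deadweight loss = €560.

Demand slope: (249 − 204)/(48 − 57) = -5, so Qd = 489 − 5P.
Supply slope: (227 − 235)/(51 − 55) = 2, so Qs = 2P + 125.
Before the tax: set 489 − 5P = 2P + 125 → P* = €52, Q* = 229.
With the tax collected from buyers, demand (in seller-price terms) shifts: Qd = 489 − 5(P + 28).
Solving gives Q = 189 with buyers paying €60 and suppliers receiving €32 (the €28 wedge).
Quantity falls by |ΔQ| = |229 − 189| = 40.
DWL = ½ · t · |ΔQ| = ½ · 28 · 40 = €560.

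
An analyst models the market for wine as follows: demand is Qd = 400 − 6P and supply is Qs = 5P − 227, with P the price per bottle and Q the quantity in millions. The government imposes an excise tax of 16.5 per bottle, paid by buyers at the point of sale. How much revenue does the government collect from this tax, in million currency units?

Before the tax: set 400 − 6P = 5P − 227 → P* = 57, Q* = 58.
With the tax collected from buyers, demand (in seller-price terms) shifts: Qd = 400 − 6(P + 16.5).
Solving gives Q = 13 with buyers paying 64.5 and producers receiving 48 (the 16.5 wedge).
Revenue = t · Q = 16.5 · 13 = 214.5.

Tax revenue = 214.5 million.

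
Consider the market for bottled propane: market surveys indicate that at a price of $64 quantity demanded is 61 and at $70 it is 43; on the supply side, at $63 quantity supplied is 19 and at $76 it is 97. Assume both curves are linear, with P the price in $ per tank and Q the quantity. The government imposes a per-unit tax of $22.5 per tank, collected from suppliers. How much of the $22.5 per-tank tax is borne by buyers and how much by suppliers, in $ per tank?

Demand slope: (43 − 61)/(70 − 64) = -3, so Qd = 253 − 3P.
Supply slope: (97 − 19)/(76 − 63) = 6, so Qs = 6P − 359.
Without the tax, 253 − 3P = 6P − 359 gives 9P = 612, so P* = $68 and Q* = 49.
With the tax collected from suppliers, supply shifts: Qs = 6(P − 22.5) − 359.
New equilibrium: buyers pay $83, suppliers receive $60.5, Q = 4. (Wedge: Pb − Ps = 22.5.)
Burden on buyers: $15; on suppliers: $7.5. (They sum to $22.5.)
The less price-elastic side of the market bears the larger share of a per-unit tax.

Buyers bear $15 per tank; suppliers bear $7.5 per tank.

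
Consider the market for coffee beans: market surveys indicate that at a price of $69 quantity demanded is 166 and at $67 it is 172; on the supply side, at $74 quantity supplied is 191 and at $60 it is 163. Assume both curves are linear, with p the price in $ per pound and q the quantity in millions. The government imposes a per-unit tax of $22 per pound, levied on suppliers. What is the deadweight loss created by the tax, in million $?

Demand slope: (172 − 166)/(67 − 69) = -3, so qd = 373 − 3p.
Supply slope: (163 − 191)/(60 − 74) = 2, so qs = 2p + 43.
Before the tax: set 373 − 3p = 2p + 43 → p* = $66, q* = 175.
With the tax collected from suppliers, supply shifts: qs = 2(p − 22) + 43.
New equilibrium: consumers pay $74.8, suppliers receive $52.8, q = 148.6. (Wedge: pb − ps = 22.)
Quantity falls by |ΔQ| = |175 − 148.6| = 26.4.
DWL = ½ · t · |ΔQ| = ½ · 22 · 26.4 = $290.4.

Deadweight loss = $290.4 million.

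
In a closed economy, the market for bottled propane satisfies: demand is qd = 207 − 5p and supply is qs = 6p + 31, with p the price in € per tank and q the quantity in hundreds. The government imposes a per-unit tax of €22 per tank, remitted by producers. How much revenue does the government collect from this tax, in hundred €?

Tax revenue = €1474 hundred.

Without the tax, 207 − 5p = 6p + 31 gives 11p = 176, so p* = €16 and q* = 127.
With the tax collected from producers, supply shifts: qs = 6(p − 22) + 31.
Solving gives q = 67 with buyers paying €28 and producers receiving €6 (the €22 wedge).
Revenue = t · Q = 22 · 67 = €1474.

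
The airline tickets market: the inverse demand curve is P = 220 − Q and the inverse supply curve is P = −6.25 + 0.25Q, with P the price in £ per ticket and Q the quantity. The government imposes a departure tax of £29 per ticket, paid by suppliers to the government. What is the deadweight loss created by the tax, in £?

Deadweight loss = £336.4.

Inverting to Q(P) form: Qd = 220 − P; Qs = 4P + 25.
Without the tax, 220 − P = 4P + 25 gives 5P = 195, so P* = £39 and Q* = 181.
With the tax collected from suppliers, supply shifts: Qs = 4(P − 29) + 25.
New equilibrium: buyers pay £62.2, suppliers receive £33.2, Q = 157.8. (Wedge: Pb − Ps = 29.)
Quantity falls by |ΔQ| = |181 − 157.8| = 23.2.
DWL = ½ · t · |ΔQ| = ½ · 29 · 23.2 = £336.4.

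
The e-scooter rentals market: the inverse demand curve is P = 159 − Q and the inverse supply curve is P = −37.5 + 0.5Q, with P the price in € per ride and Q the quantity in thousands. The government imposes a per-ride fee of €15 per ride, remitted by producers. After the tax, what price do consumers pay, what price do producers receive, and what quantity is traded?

Rewrite in direct form: Qd = 159 − P and Qs = 2P + 75.
Before the tax: set 159 − P = 2P + 75 → P* = €28, Q* = 131.
With the tax collected from producers, supply shifts: Qs = 2(P − 15) + 75.
Solving gives Q = 121 with consumers paying €38 and producers receiving €23 (the €15 wedge).

Consumers pay €38; producers receive €23; quantity = 121.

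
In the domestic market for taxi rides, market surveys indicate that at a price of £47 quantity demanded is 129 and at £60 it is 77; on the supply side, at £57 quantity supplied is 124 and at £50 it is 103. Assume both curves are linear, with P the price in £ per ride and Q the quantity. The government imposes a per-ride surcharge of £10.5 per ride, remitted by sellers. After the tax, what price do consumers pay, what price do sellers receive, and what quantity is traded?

Consumers pay £56.5; sellers receive £46; quantity = 91.

Demand slope: (77 − 129)/(60 − 47) = -4, so Qd = 317 − 4P.
Supply slope: (103 − 124)/(50 − 57) = 3, so Qs = 3P − 47.
Without the tax, 317 − 4P = 3P − 47 gives 7P = 364, so P* = £52 and Q* = 109.
With the tax collected from sellers, supply shifts: Qs = 3(P − 10.5) − 47.
Solving gives Q = 91 with consumers paying £56.5 and sellers receiving £46 (the £10.5 wedge).
The less price-elastic side of the market bears the larger share of a per-unit tax.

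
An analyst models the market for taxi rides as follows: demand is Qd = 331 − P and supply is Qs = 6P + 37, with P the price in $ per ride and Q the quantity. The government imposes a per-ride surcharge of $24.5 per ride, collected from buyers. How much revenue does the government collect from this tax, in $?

Tax revenue = $6566.

Before the tax: set 331 − P = 6P + 37 → P* = $42, Q* = 289.
With the tax collected from buyers, demand (in seller-price terms) shifts: Qd = 331 − (P + 24.5).
New equilibrium: buyers pay $63, producers receive $38.5, Q = 268. (Wedge: Pb − Ps = 24.5.)
Revenue = t · Q = 24.5 · 268 = $6566.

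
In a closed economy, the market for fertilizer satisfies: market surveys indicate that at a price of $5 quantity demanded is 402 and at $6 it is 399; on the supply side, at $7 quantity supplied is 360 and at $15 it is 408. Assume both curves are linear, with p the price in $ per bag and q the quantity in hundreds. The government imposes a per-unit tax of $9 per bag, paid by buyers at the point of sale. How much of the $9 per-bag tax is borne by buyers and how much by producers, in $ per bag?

Buyers bear $6 per bag; producers bear $3 per bag.

Demand slope: (399 − 402)/(6 − 5) = -3, so qd = 417 − 3p.
Supply slope: (408 − 360)/(15 − 7) = 6, so qs = 6p + 318.
Before the tax: set 417 − 3p = 6p + 318 → p* = $11, q* = 384.
With the tax collected from buyers, demand (in seller-price terms) shifts: qd = 417 − 3(p + 9).
Solving gives q = 366 with buyers paying $17 and producers receiving $8 (the $9 wedge).
Burden on buyers: $6; on producers: $3. (They sum to $9.)
The less price-elastic side of the market bears the larger share of a per-unit tax.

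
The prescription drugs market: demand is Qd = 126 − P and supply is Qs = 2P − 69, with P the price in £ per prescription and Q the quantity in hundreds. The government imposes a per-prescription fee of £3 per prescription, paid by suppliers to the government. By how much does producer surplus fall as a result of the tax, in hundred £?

Producer surplus falls by £60 hundred.

Without the tax, 126 − P = 2P − 69 gives 3P = 195, so P* = £65 and Q* = 61.
With the tax collected from suppliers, supply shifts: Qs = 2(P − 3) − 69.
New equilibrium: buyers pay £67, suppliers receive £64, Q = 59. (Wedge: Pb − Ps = 3.)
ΔPS is the trapezoid between Q = 59 and Q = 61 of height £1: ½ · (61 + 59) · 1 = £60.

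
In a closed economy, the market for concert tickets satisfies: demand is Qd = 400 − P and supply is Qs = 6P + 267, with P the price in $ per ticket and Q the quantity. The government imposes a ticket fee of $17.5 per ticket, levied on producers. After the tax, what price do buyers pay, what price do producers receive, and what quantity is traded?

Buyers pay $34; producers receive $16.5; quantity = 366.

Before the tax: set 400 − P = 6P + 267 → P* = $19, Q* = 381.
With the tax collected from producers, supply shifts: Qs = 6(P − 17.5) + 267.
New equilibrium: buyers pay $34, producers receive $16.5, Q = 366. (Wedge: Pb − Ps = 17.5.)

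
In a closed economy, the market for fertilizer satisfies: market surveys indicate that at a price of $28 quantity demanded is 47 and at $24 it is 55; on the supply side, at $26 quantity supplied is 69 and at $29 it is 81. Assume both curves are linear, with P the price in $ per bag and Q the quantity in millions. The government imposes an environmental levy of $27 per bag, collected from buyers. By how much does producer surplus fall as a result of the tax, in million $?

Demand slope: (55 − 47)/(24 − 28) = -2, so Qd = 103 − 2P.
Supply slope: (81 − 69)/(29 − 26) = 4, so Qs = 4P − 35.
Without the tax, 103 − 2P = 4P − 35 gives 6P = 138, so P* = $23 and Q* = 57.
With the tax collected from buyers, demand (in seller-price terms) shifts: Qd = 103 − 2(P + 27).
Solving gives Q = 21 with buyers paying $41 and sellers receiving $14 (the $27 wedge).
ΔPS is the trapezoid between Q = 21 and Q = 57 of height $9: ½ · (57 + 21) · 9 = $351.

Producer surplus falls by $351 million.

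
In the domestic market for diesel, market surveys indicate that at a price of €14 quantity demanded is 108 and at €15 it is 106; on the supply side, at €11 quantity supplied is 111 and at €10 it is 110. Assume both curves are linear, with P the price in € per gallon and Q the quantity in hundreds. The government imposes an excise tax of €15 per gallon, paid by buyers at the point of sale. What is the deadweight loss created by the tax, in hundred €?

Demand slope: (106 − 108)/(15 − 14) = -2, so Qd = 136 − 2P.
Supply slope: (110 − 111)/(10 − 11) = 1, so Qs = P + 100.
Without the tax, 136 − 2P = P + 100 gives 3P = 36, so P* = €12 and Q* = 112.
With the tax collected from buyers, demand (in seller-price terms) shifts: Qd = 136 − 2(P + 15).
Solving gives Q = 102 with buyers paying €17 and sellers receiving €2 (the €15 wedge).
Quantity falls by |ΔQ| = |112 − 102| = 10.
DWL = ½ · t · |ΔQ| = ½ · 15 · 10 = €75.

Deadweight loss = €75 hundred.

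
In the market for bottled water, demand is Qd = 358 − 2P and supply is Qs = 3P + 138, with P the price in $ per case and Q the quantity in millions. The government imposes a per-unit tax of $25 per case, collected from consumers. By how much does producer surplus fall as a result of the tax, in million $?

Producer surplus falls by $2550 million.

Without the tax, 358 − 2P = 3P + 138 gives 5P = 220, so P* = $44 and Q* = 270.
With the tax collected from consumers, demand (in seller-price terms) shifts: Qd = 358 − 2(P + 25).
New equilibrium: consumers pay $59, producers receive $34, Q = 240. (Wedge: Pb − Ps = 25.)
ΔPS is the trapezoid between Q = 240 and Q = 270 of height $10: ½ · (270 + 240) · 10 = $2550.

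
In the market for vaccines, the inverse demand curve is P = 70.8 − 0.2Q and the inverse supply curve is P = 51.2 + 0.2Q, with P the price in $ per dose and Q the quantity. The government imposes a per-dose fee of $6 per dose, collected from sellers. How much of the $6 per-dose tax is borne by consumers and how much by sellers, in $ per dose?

Consumers bear $3 per dose; sellers bear $3 per dose.

Inverting to Q(P) form: Qd = 354 − 5P; Qs = 5P − 256.
Without the tax, 354 − 5P = 5P − 256 gives 10P = 610, so P* = $61 and Q* = 49.
With the tax collected from sellers, supply shifts: Qs = 5(P − 6) − 256.
Solving gives Q = 34 with consumers paying $64 and sellers receiving $58 (the $6 wedge).
Burden on consumers: $3; on sellers: $3. (They sum to $6.)
The less price-elastic side of the market bears the larger share of a per-unit tax.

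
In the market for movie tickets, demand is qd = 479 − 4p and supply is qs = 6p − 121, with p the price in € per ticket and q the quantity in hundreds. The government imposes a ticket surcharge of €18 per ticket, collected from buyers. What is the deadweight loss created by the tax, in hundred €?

Deadweight loss = €388.8 hundred.

Without the tax, 479 − 4p = 6p − 121 gives 10p = 600, so p* = €60 and q* = 239.
With the tax collected from buyers, demand (in seller-price terms) shifts: qd = 479 − 4(p + 18).
New equilibrium: buyers pay €70.8, producers receive €52.8, q = 195.8. (Wedge: pb − ps = 18.)
Quantity falls by |ΔQ| = |239 − 195.8| = 43.2.
DWL = ½ · t · |ΔQ| = ½ · 18 · 43.2 = €388.8.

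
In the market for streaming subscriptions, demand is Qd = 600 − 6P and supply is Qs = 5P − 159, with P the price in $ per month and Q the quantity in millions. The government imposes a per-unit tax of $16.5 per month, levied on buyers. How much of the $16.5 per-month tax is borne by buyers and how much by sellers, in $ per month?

Buyers bear $7.5 per month; sellers bear $9 per month.

Without the tax, 600 − 6P = 5P − 159 gives 11P = 759, so P* = $69 and Q* = 186.
With the tax collected from buyers, demand (in seller-price terms) shifts: Qd = 600 − 6(P + 16.5).
New equilibrium: buyers pay $76.5, sellers receive $60, Q = 141. (Wedge: Pb − Ps = 16.5.)
Burden on buyers: $7.5; on sellers: $9. (They sum to $16.5.)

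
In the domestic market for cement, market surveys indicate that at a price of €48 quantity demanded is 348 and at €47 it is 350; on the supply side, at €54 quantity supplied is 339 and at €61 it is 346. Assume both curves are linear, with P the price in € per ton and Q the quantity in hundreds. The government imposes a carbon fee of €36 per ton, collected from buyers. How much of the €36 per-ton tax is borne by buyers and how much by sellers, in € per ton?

Buyers bear €12 per ton; sellers bear €24 per ton.

Demand slope: (350 − 348)/(47 − 48) = -2, so Qd = 444 − 2P.
Supply slope: (346 − 339)/(61 − 54) = 1, so Qs = P + 285.
Without the tax, 444 − 2P = P + 285 gives 3P = 159, so P* = €53 and Q* = 338.
With the tax collected from buyers, demand (in seller-price terms) shifts: Qd = 444 − 2(P + 36).
New equilibrium: buyers pay €65, sellers receive €29, Q = 314. (Wedge: Pb − Ps = 36.)
Burden on buyers: €12; on sellers: €24. (They sum to €36.)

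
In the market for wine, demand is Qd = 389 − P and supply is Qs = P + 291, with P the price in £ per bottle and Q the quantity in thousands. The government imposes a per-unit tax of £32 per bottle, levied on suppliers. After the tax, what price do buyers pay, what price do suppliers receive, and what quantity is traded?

Without the tax, 389 − P = P + 291 gives 2P = 98, so P* = £49 and Q* = 340.
With the tax collected from suppliers, supply shifts: Qs = (P − 32) + 291.
New equilibrium: buyers pay £65, suppliers receive £33, Q = 324. (Wedge: Pb − Ps = 32.)

Buyers pay £65; suppliers receive £33; quantity = 324.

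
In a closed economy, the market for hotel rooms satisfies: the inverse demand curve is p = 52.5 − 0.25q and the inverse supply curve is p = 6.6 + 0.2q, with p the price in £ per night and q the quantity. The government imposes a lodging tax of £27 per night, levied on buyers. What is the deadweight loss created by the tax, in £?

Deadweight loss = £810.

Inverting to q(p) form: qd = 210 − 4p; qs = 5p − 33.
Before the tax: set 210 − 4p = 5p − 33 → p* = £27, q* = 102.
With the tax collected from buyers, demand (in seller-price terms) shifts: qd = 210 − 4(p + 27).
New equilibrium: buyers pay £42, sellers receive £15, q = 42. (Wedge: pb − ps = 27.)
Quantity falls by |ΔQ| = |102 − 42| = 60.
DWL = ½ · t · |ΔQ| = ½ · 27 · 60 = £810.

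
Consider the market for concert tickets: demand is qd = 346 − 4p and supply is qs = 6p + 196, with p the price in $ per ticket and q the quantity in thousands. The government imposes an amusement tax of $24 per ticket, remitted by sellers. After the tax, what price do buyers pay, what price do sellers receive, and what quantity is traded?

Before the tax: set 346 − 4p = 6p + 196 → p* = $15, q* = 286.
With the tax collected from sellers, supply shifts: qs = 6(p − 24) + 196.
Solving gives q = 228.4 with buyers paying $29.4 and sellers receiving $5.4 (the $24 wedge).
The less price-elastic side of the market bears the larger share of a per-unit tax.

Buyers pay $29.4; sellers receive $5.4; quantity = 228.4.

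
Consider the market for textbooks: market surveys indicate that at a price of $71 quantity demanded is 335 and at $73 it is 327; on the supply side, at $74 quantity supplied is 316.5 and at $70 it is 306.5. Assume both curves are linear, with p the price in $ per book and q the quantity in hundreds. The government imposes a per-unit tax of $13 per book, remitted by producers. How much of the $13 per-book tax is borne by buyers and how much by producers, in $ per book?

Demand slope: (327 − 335)/(73 − 71) = -4, so qd = 619 − 4p.
Supply slope: (306.5 − 316.5)/(70 − 74) = 2.5, so qs = 2.5p + 131.5.
Before the tax: set 619 − 4p = 2.5p + 131.5 → p* = $75, q* = 319.
With the tax collected from producers, supply shifts: qs = 2.5(p − 13) + 131.5.
Solving gives q = 299 with buyers paying $80 and producers receiving $67 (the $13 wedge).
Burden on buyers: $5; on producers: $8. (They sum to $13.)
The less price-elastic side of the market bears the larger share of a per-unit tax.

Buyers bear $5 per book; producers bear $8 per book.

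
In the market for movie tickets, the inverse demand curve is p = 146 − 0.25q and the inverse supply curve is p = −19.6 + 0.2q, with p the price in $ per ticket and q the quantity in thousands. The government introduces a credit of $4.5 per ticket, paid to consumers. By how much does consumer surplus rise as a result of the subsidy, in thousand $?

Consumer surplus rises by $932.5 thousand.

Inverting to q(p) form: qd = 584 − 4p; qs = 5p + 98.
Without the subsidy, 584 − 4p = 5p + 98 gives 9p = 486, so p* = $54 and q* = 368.
With a per-unit subsidy paid to consumers, each effectively pays p − 4.5, so demand becomes qd = 584 − 4(p − 4.5).
Solving gives q = 378 with consumers paying $51.5 and suppliers receiving $56 (the $4.5 wedge).
ΔCS is the trapezoid between Q = 378 and Q = 368 of height $2.5: ½ · (368 + 378) · 2.5 = $932.5.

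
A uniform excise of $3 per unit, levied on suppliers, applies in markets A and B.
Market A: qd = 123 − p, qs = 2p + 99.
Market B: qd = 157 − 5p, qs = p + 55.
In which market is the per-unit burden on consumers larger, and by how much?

Market A, by $1.5.

Market A: pre-tax p* = $8, q* = 115; post-tax q = 113; per-unit burden on consumers = $2.
Market B: pre-tax p* = $17, q* = 72; post-tax q = 69.5; per-unit burden on consumers = $0.5.
Difference: $2 vs $0.5 → market A is larger by $1.5.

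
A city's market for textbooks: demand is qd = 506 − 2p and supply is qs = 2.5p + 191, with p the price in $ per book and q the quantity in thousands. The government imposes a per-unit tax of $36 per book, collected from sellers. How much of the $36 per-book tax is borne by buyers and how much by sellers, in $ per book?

Buyers bear $20 per book; sellers bear $16 per book.

Without the tax, 506 − 2p = 2.5p + 191 gives 4.5p = 315, so p* = $70 and q* = 366.
With the tax collected from sellers, supply shifts: qs = 2.5(p − 36) + 191.
New equilibrium: buyers pay $90, sellers receive $54, q = 326. (Wedge: pb − ps = 36.)
Burden on buyers: $20; on sellers: $16. (They sum to $36.)
The less price-elastic side of the market bears the larger share of a per-unit tax.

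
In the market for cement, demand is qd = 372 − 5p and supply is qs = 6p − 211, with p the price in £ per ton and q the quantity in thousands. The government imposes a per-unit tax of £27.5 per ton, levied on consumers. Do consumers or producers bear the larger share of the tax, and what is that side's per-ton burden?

Without the tax, 372 − 5p = 6p − 211 gives 11p = 583, so p* = £53 and q* = 107.
With the tax collected from consumers, demand (in seller-price terms) shifts: qd = 372 − 5(p + 27.5).
Solving gives q = 32 with consumers paying £68 and producers receiving £40.5 (the £27.5 wedge).
Per-ton burden: consumers £15, producers £12.5.
Consumers take the larger share because demand is less price-elastic here (demand slope 5 vs supply slope 6).

Consumers bear the larger share: £15 per ton.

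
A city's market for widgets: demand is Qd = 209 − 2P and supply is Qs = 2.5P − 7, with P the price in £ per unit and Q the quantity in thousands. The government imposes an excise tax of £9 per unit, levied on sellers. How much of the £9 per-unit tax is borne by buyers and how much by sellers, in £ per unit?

Buyers bear £5 per unit; sellers bear £4 per unit.

Before the tax: set 209 − 2P = 2.5P − 7 → P* = £48, Q* = 113.
With the tax collected from sellers, supply shifts: Qs = 2.5(P − 9) − 7.
Solving gives Q = 103 with buyers paying £53 and sellers receiving £44 (the £9 wedge).
Burden on buyers: £5; on sellers: £4. (They sum to £9.)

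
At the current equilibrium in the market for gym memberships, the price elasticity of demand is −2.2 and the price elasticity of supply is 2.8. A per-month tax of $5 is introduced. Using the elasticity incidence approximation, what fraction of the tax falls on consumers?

Consumers' share ≈ 0.56.

Incidence ratio: consumers' share ≈ εs / (εs + |εd|) = 2.8 / (2.8 + 2.2) = 0.56.
Supply is the more elastic side, so consumers bear the larger share.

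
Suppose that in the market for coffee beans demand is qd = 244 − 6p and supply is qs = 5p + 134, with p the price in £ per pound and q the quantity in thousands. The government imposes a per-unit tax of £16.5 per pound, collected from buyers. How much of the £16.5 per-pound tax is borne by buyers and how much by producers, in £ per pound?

Before the tax: set 244 − 6p = 5p + 134 → p* = £10, q* = 184.
With the tax collected from buyers, demand (in seller-price terms) shifts: qd = 244 − 6(p + 16.5).
Solving gives q = 139 with buyers paying £17.5 and producers receiving £1 (the £16.5 wedge).
Burden on buyers: £7.5; on producers: £9. (They sum to £16.5.)

Buyers bear £7.5 per pound; producers bear £9 per pound.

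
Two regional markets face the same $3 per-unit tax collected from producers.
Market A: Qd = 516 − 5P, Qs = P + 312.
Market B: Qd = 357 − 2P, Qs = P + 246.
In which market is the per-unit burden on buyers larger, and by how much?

Market B, by $0.5.

Market A: pre-tax P* = $34, Q* = 346; post-tax Q = 343.5; per-unit burden on buyers = $0.5.
Market B: pre-tax P* = $37, Q* = 283; post-tax Q = 281; per-unit burden on buyers = $1.
Difference: $0.5 vs $1 → market B is larger by $0.5.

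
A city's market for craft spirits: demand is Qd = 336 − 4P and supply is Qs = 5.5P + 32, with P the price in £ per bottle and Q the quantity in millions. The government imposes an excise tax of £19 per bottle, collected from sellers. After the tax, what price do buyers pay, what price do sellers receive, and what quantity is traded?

Buyers pay £43; sellers receive £24; quantity = 164.

Before the tax: set 336 − 4P = 5.5P + 32 → P* = £32, Q* = 208.
With the tax collected from sellers, supply shifts: Qs = 5.5(P − 19) + 32.
New equilibrium: buyers pay £43, sellers receive £24, Q = 164. (Wedge: Pb − Ps = 19.)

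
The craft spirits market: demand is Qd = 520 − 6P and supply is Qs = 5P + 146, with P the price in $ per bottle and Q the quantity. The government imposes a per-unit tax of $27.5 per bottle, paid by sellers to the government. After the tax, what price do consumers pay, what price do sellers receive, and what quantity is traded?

Before the tax: set 520 − 6P = 5P + 146 → P* = $34, Q* = 316.
With the tax collected from sellers, supply shifts: Qs = 5(P − 27.5) + 146.
New equilibrium: consumers pay $46.5, sellers receive $19, Q = 241. (Wedge: Pb − Ps = 27.5.)
The less price-elastic side of the market bears the larger share of a per-unit tax.

Consumers pay $46.5; sellers receive $19; quantity = 241.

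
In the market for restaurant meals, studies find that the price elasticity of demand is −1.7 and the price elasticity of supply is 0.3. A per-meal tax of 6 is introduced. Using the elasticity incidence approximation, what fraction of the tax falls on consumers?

Consumers' share ≈ 0.15.

Incidence ratio: consumers' share ≈ εs / (εs + |εd|) = 0.3 / (0.3 + 1.7) = 0.15.
Supply is the less elastic side, so consumers bear the smaller share.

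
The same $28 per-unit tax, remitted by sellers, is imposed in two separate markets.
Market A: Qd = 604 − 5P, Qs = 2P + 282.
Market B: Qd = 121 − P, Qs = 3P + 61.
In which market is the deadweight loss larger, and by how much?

Market A, by $266.

Market A: pre-tax P* = $46, Q* = 374; post-tax Q = 334; deadweight loss = $560.
Market B: pre-tax P* = $15, Q* = 106; post-tax Q = 85; deadweight loss = $294.
Difference: $560 vs $294 → market A is larger by $266.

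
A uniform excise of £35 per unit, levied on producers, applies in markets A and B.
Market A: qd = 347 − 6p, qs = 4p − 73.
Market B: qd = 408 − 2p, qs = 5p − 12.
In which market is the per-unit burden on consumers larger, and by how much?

Market B, by £11.

Market A: pre-tax p* = £42, q* = 95; post-tax q = 11; per-unit burden on consumers = £14.
Market B: pre-tax p* = £60, q* = 288; post-tax q = 238; per-unit burden on consumers = £25.
Difference: £14 vs £25 → market B is larger by £11.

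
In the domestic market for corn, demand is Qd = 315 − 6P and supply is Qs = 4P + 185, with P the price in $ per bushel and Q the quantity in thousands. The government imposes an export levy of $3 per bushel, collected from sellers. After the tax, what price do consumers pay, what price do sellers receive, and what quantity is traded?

Consumers pay $14.2; sellers receive $11.2; quantity = 229.8.

Before the tax: set 315 − 6P = 4P + 185 → P* = $13, Q* = 237.
With the tax collected from sellers, supply shifts: Qs = 4(P − 3) + 185.
New equilibrium: consumers pay $14.2, sellers receive $11.2, Q = 229.8. (Wedge: Pb − Ps = 3.)
The less price-elastic side of the market bears the larger share of a per-unit tax.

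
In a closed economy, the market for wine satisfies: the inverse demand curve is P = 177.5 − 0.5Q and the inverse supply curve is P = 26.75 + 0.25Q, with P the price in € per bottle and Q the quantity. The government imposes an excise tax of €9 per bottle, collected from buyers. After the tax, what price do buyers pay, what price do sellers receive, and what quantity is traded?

Buyers pay €83; sellers receive €74; quantity = 189.

Inverting to Q(P) form: Qd = 355 − 2P; Qs = 4P − 107.
Before the tax: set 355 − 2P = 4P − 107 → P* = €77, Q* = 201.
With the tax collected from buyers, demand (in seller-price terms) shifts: Qd = 355 − 2(P + 9).
Solving gives Q = 189 with buyers paying €83 and sellers receiving €74 (the €9 wedge).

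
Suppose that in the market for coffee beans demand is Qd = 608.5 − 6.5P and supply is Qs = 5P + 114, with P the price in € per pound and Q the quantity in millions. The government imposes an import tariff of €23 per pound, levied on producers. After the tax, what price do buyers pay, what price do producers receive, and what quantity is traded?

Buyers pay €53; producers receive €30; quantity = 264.

Without the tax, 608.5 − 6.5P = 5P + 114 gives 11.5P = 494.5, so P* = €43 and Q* = 329.
With the tax collected from producers, supply shifts: Qs = 5(P − 23) + 114.
Solving gives Q = 264 with buyers paying €53 and producers receiving €30 (the €23 wedge).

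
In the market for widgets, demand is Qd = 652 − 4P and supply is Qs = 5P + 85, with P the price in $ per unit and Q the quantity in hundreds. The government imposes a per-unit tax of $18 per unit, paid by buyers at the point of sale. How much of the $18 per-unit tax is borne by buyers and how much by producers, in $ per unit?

Without the tax, 652 − 4P = 5P + 85 gives 9P = 567, so P* = $63 and Q* = 400.
With the tax collected from buyers, demand (in seller-price terms) shifts: Qd = 652 − 4(P + 18).
Solving gives Q = 360 with buyers paying $73 and producers receiving $55 (the $18 wedge).
Burden on buyers: $10; on producers: $8. (They sum to $18.)
The less price-elastic side of the market bears the larger share of a per-unit tax.

Buyers bear $10 per unit; producers bear $8 per unit.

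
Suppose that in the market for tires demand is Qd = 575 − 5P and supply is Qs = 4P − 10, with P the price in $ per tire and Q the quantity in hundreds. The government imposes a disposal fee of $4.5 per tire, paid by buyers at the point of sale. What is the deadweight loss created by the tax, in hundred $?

Deadweight loss = $22.5 hundred.

Without the tax, 575 − 5P = 4P − 10 gives 9P = 585, so P* = $65 and Q* = 250.
With the tax collected from buyers, demand (in seller-price terms) shifts: Qd = 575 − 5(P + 4.5).
Solving gives Q = 240 with buyers paying $67 and suppliers receiving $62.5 (the $4.5 wedge).
Quantity falls by |ΔQ| = |250 − 240| = 10.
DWL = ½ · t · |ΔQ| = ½ · 4.5 · 10 = $22.5.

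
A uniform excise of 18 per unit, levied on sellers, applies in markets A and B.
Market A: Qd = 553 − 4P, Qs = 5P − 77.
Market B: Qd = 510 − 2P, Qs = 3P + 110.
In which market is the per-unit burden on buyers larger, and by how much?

Market B, by 0.8.

Market A: pre-tax P* = 70, Q* = 273; post-tax Q = 233; per-unit burden on buyers = 10.
Market B: pre-tax P* = 80, Q* = 350; post-tax Q = 328.4; per-unit burden on buyers = 10.8.
Difference: 10 vs 10.8 → market B is larger by 0.8.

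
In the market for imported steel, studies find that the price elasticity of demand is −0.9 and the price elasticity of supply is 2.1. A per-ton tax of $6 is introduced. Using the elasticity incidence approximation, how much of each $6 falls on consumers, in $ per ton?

Consumers bear ≈ $4.2 per ton.

Incidence ratio: consumers' share ≈ εs / (εs + |εd|) = 2.1 / (2.1 + 0.9) = 0.7.
So consumers bear ≈ 0.7 × $6 = $4.2; sellers bear $1.8.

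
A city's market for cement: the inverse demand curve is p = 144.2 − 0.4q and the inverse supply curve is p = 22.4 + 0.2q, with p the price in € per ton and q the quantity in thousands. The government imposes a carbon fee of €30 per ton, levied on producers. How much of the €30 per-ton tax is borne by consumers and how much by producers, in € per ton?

Consumers bear €20 per ton; producers bear €10 per ton.

Rewrite in direct form: qd = 360.5 − 2.5p and qs = 5p − 112.
Without the tax, 360.5 − 2.5p = 5p − 112 gives 7.5p = 472.5, so p* = €63 and q* = 203.
With the tax collected from producers, supply shifts: qs = 5(p − 30) − 112.
New equilibrium: consumers pay €83, producers receive €53, q = 153. (Wedge: pb − ps = 30.)
Burden on consumers: €20; on producers: €10. (They sum to €30.)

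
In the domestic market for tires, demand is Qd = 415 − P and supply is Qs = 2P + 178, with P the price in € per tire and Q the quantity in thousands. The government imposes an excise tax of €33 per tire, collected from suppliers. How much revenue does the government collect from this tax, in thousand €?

Without the tax, 415 − P = 2P + 178 gives 3P = 237, so P* = €79 and Q* = 336.
With the tax collected from suppliers, supply shifts: Qs = 2(P − 33) + 178.
Solving gives Q = 314 with buyers paying €101 and suppliers receiving €68 (the €33 wedge).
Revenue = t · Q = 33 · 314 = €10362.

Tax revenue = €10362 thousand.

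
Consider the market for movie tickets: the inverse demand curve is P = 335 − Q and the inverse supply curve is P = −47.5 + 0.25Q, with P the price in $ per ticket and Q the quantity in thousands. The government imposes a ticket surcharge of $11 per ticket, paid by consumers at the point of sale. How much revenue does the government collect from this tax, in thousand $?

Tax revenue = $3269.2 thousand.

Inverting to Q(P) form: Qd = 335 − P; Qs = 4P + 190.
Before the tax: set 335 − P = 4P + 190 → P* = $29, Q* = 306.
With the tax collected from consumers, demand (in seller-price terms) shifts: Qd = 335 − (P + 11).
Solving gives Q = 297.2 with consumers paying $37.8 and sellers receiving $26.8 (the $11 wedge).
Revenue = t · Q = 11 · 297.2 = $3269.2.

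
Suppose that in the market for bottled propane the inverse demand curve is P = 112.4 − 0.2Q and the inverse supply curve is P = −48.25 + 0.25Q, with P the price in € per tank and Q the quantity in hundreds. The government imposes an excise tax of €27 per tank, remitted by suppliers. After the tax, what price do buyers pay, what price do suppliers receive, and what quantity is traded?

Rewrite in direct form: Qd = 562 − 5P and Qs = 4P + 193.
Without the tax, 562 − 5P = 4P + 193 gives 9P = 369, so P* = €41 and Q* = 357.
With the tax collected from suppliers, supply shifts: Qs = 4(P − 27) + 193.
New equilibrium: buyers pay €53, suppliers receive €26, Q = 297. (Wedge: Pb − Ps = 27.)
The less price-elastic side of the market bears the larger share of a per-unit tax.

Buyers pay €53; suppliers receive €26; quantity = 297.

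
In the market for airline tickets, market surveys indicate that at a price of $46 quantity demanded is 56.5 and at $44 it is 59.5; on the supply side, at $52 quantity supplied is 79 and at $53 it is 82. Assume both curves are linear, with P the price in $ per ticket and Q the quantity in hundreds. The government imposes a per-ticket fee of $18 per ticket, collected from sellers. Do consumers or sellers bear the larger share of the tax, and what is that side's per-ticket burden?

Consumers bear the larger share: $12 per ticket.

Demand slope: (59.5 − 56.5)/(44 − 46) = -1.5, so Qd = 125.5 − 1.5P.
Supply slope: (82 − 79)/(53 − 52) = 3, so Qs = 3P − 77.
Before the tax: set 125.5 − 1.5P = 3P − 77 → P* = $45, Q* = 58.
With the tax collected from sellers, supply shifts: Qs = 3(P − 18) − 77.
Solving gives Q = 40 with consumers paying $57 and sellers receiving $39 (the $18 wedge).
Per-ticket burden: consumers $12, sellers $6.
Consumers take the larger share because demand is less price-elastic here (demand slope 1.5 vs supply slope 3).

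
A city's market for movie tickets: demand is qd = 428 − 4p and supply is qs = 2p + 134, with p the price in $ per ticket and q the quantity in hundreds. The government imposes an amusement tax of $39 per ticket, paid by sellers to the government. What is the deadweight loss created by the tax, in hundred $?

Without the tax, 428 − 4p = 2p + 134 gives 6p = 294, so p* = $49 and q* = 232.
With the tax collected from sellers, supply shifts: qs = 2(p − 39) + 134.
Solving gives q = 180 with consumers paying $62 and sellers receiving $23 (the $39 wedge).
Quantity falls by |ΔQ| = |232 − 180| = 52.
DWL = ½ · t · |ΔQ| = ½ · 39 · 52 = $1014.

Deadweight loss = $1014 hundred.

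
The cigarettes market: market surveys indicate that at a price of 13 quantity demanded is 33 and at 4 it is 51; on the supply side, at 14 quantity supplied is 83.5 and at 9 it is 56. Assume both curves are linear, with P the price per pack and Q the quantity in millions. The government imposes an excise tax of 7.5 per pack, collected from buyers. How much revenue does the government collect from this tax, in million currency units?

Demand slope: (51 − 33)/(4 − 13) = -2, so Qd = 59 − 2P.
Supply slope: (56 − 83.5)/(9 − 14) = 5.5, so Qs = 5.5P + 6.5.
Without the tax, 59 − 2P = 5.5P + 6.5 gives 7.5P = 52.5, so P* = 7 and Q* = 45.
With the tax collected from buyers, demand (in seller-price terms) shifts: Qd = 59 − 2(P + 7.5).
Solving gives Q = 34 with buyers paying 12.5 and sellers receiving 5 (the 7.5 wedge).
Revenue = t · Q = 7.5 · 34 = 255.

Tax revenue = 255 million.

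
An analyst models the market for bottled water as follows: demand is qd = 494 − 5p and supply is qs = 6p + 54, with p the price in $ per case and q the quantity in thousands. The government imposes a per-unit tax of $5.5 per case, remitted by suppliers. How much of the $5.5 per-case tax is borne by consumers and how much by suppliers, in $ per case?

Without the tax, 494 − 5p = 6p + 54 gives 11p = 440, so p* = $40 and q* = 294.
With the tax collected from suppliers, supply shifts: qs = 6(p − 5.5) + 54.
New equilibrium: consumers pay $43, suppliers receive $37.5, q = 279. (Wedge: pb − ps = 5.5.)
Burden on consumers: $3; on suppliers: $2.5. (They sum to $5.5.)

Consumers bear $3 per case; suppliers bear $2.5 per case.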